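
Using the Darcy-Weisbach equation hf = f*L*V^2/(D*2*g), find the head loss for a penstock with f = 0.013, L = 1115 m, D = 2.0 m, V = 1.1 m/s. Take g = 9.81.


hf = 0.013 * 1115 * 1.1^2 / (2.0 * 2 * 9.81) = 0.4470 m


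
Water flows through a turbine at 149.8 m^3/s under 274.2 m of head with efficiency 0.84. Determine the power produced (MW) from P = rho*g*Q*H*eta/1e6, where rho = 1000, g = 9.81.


P = 1000 * 9.81 * 149.8 * 274.2 * 0.84 / 1e6 = 338.4757 MW


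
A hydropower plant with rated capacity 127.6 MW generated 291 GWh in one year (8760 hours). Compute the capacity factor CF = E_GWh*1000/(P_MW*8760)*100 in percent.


CF = 291 * 1000 / (127.6 * 8760) * 100 = 26.0338 %


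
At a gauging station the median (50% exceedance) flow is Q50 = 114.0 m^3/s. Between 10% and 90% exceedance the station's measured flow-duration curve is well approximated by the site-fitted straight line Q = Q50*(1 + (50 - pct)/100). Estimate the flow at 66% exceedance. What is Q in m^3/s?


Q = 114.0 * (1 + (50 - 66)/100) = 95.7600 m^3/s


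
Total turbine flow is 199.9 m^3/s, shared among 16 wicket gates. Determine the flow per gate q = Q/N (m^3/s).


q = 199.9 / 16 = 12.4938 m^3/s


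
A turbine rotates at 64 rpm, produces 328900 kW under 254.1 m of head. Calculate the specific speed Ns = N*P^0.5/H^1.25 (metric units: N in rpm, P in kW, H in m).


Ns = 64 * 328900^0.5 / 254.1^1.25 = 36.1790


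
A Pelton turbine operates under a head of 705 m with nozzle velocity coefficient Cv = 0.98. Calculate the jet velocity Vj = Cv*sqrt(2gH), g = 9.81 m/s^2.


Vj = 0.98 * sqrt(2*9.81*705) = 115.2577 m/s


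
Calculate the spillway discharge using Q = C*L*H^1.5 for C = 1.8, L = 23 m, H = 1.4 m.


Q = 1.8 * 23 * 1.4^1.5 = 68.5792 m^3/s


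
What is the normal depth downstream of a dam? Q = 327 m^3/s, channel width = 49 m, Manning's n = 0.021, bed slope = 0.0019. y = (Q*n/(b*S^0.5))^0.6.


y = (327 * 0.021 / (49 * 0.0019^0.5))^0.6 = 2.0152 m


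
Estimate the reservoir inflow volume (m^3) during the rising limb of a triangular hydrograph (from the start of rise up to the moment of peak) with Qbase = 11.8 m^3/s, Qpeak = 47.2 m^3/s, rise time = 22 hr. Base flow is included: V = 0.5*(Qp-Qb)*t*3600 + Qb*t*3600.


V = 0.5*(47.2 - 11.8)*22*3600 + 11.8*22*3600 = 2.3364e+06 m^3


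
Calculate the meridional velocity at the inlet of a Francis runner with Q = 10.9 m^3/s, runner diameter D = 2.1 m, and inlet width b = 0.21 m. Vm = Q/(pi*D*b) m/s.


Vm = 10.9 / (pi * 2.1 * 0.21) = 7.8675 m/s


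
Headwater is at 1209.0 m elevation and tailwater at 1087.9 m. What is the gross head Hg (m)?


Hg = 1209.0 - 1087.9 = 121.1000 m


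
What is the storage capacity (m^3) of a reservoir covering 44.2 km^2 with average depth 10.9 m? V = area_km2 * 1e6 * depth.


V = 44.2 * 1e6 * 10.9 = 4.8178e+08 m^3


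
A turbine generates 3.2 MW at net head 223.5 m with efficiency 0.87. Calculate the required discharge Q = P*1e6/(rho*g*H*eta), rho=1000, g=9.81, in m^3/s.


Q = 3.2 * 1e6 / (1000 * 9.81 * 223.5 * 0.87) = 1.6776 m^3/s


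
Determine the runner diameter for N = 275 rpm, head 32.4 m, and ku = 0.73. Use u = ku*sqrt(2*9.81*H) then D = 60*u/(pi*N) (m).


u = 0.73 * sqrt(2*9.81*32.4) = 18.4054 m/s
D = 60 * 18.4054 / (pi * 275) = 1.2782 m


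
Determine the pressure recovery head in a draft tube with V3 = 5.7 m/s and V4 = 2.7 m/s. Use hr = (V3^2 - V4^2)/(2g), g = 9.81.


hr = (5.7^2 - 2.7^2) / (2*9.81) = 1.2844 m


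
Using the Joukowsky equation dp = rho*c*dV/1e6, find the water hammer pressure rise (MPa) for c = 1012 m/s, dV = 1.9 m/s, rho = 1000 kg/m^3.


dp = 1000 * 1012 * 1.9 / 1e6 = 1.9228 MPa


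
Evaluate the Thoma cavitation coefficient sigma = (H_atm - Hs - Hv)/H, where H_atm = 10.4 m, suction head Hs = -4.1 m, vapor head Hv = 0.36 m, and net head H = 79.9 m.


sigma = (10.4 - (-4.1) - 0.36) / 79.9 = 0.1770


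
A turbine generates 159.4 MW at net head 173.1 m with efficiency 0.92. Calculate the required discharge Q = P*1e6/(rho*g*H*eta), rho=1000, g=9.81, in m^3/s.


Q = 159.4 * 1e6 / (1000 * 9.81 * 173.1 * 0.92) = 102.0315 m^3/s


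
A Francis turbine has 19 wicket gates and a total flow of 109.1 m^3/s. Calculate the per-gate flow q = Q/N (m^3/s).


q = 109.1 / 19 = 5.7421 m^3/s


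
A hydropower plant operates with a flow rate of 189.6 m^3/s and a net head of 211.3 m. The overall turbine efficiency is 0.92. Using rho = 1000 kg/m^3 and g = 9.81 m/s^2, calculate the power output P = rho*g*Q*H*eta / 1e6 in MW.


P = 1000 * 9.81 * 189.6 * 211.3 * 0.92 / 1e6 = 361.5719 MW


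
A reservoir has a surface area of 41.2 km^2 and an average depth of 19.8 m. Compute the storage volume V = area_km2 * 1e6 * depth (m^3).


V = 41.2 * 1e6 * 19.8 = 8.1576e+08 m^3


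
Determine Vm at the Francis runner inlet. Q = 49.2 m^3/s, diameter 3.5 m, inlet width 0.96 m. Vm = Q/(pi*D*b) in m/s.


Vm = 49.2 / (pi * 3.5 * 0.96) = 4.6610 m/s


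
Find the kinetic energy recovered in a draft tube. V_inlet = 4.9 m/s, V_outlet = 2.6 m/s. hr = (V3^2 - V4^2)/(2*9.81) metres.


hr = (4.9^2 - 2.6^2) / (2*9.81) = 0.8792 m


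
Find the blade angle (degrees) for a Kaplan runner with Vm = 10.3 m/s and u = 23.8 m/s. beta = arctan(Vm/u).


beta = arctan(10.3 / 23.8) = 23.4017 degrees


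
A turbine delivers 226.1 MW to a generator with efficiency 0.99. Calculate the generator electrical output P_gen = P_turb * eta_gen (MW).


P_gen = 226.1 * 0.99 = 223.8390 MW


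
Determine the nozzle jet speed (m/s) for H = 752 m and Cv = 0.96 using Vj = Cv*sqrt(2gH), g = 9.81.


Vj = 0.96 * sqrt(2*9.81*752) = 116.6084 m/s


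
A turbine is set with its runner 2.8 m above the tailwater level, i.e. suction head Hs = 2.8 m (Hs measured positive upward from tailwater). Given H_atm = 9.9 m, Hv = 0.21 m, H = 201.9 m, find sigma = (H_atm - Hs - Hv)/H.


sigma = (9.9 - 2.8 - 0.21) / 201.9 = 0.0341


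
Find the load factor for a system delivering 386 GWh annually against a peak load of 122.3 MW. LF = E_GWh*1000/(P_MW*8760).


LF = 386 * 1000 / (122.3 * 8760) = 0.3603


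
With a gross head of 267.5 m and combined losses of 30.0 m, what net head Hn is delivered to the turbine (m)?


Hn = 267.5 - 30.0 = 237.5000 m


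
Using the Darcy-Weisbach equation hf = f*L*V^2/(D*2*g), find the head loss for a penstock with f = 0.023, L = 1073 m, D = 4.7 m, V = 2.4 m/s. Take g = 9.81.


hf = 0.023 * 1073 * 2.4^2 / (4.7 * 2 * 9.81) = 1.5415 m


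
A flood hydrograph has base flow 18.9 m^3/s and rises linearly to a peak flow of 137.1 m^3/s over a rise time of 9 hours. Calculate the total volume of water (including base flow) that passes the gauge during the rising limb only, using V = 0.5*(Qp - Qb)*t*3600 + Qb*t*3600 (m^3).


V = 0.5*(137.1 - 18.9)*9*3600 + 18.9*9*3600 = 2.5272e+06 m^3


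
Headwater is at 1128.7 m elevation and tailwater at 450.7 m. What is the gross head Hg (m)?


Hg = 1128.7 - 450.7 = 678.0000 m


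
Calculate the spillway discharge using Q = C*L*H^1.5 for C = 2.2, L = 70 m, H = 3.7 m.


Q = 2.2 * 70 * 3.7^1.5 = 1096.0322 m^3/s


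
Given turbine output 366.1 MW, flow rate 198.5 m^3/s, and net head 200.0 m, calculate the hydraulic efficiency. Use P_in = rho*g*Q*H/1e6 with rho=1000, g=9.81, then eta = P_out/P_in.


P_in = 1000 * 9.81 * 198.5 * 200.0 / 1e6 = 389.4570 MW
eta = 366.1 / 389.4570 = 0.9400


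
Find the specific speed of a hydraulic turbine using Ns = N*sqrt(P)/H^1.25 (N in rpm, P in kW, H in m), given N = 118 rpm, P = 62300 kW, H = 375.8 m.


Ns = 118 * 62300^0.5 / 375.8^1.25 = 17.8004


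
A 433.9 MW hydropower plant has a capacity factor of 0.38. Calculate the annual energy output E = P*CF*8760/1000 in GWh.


E = 433.9 * 0.38 * 8760 / 1000 = 1444.3663 GWh


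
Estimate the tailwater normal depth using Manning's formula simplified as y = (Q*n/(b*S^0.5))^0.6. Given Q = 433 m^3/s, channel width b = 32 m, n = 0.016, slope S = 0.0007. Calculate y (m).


y = (433 * 0.016 / (32 * 0.0007^0.5))^0.6 = 3.5298 m


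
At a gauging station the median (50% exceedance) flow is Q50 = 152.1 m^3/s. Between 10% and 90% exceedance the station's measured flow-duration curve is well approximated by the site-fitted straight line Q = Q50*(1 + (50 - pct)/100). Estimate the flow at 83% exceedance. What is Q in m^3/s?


Q = 152.1 * (1 + (50 - 83)/100) = 101.9070 m^3/s


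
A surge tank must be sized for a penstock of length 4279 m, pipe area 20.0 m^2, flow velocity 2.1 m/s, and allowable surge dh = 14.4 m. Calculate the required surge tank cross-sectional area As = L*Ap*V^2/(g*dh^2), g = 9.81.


As = 4279 * 20.0 * 2.1^2 / (9.81 * 14.4^2) = 185.5312 m^2


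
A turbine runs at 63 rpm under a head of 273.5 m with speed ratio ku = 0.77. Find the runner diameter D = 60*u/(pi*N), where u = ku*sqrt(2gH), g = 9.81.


u = 0.77 * sqrt(2*9.81*273.5) = 56.4052 m/s
D = 60 * 56.4052 / (pi * 63) = 17.0994 m


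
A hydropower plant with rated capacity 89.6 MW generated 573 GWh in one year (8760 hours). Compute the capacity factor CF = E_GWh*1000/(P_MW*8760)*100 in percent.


CF = 573 * 1000 / (89.6 * 8760) * 100 = 73.0033 %


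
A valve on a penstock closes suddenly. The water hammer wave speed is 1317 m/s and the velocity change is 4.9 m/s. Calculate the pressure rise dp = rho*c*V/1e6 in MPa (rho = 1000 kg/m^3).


dp = 1000 * 1317 * 4.9 / 1e6 = 6.4533 MPa


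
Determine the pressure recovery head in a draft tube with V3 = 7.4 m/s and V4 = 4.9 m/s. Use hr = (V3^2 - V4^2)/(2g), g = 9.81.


hr = (7.4^2 - 4.9^2) / (2*9.81) = 1.5673 m


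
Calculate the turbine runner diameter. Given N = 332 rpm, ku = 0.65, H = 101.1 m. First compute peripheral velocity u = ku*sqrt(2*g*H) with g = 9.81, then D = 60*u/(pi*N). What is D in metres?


u = 0.65 * sqrt(2*9.81*101.1) = 28.9493 m/s
D = 60 * 28.9493 / (pi * 332) = 1.6653 m


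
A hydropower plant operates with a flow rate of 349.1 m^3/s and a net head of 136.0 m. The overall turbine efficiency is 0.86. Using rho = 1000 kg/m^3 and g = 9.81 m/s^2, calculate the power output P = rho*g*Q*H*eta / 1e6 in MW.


P = 1000 * 9.81 * 349.1 * 136.0 * 0.86 / 1e6 = 400.5495 MW


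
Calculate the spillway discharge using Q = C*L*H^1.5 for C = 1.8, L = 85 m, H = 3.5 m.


Q = 1.8 * 85 * 3.5^1.5 = 1001.8288 m^3/s


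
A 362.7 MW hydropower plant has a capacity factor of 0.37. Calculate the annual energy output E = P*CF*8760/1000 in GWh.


E = 362.7 * 0.37 * 8760 / 1000 = 1175.5832 GWh


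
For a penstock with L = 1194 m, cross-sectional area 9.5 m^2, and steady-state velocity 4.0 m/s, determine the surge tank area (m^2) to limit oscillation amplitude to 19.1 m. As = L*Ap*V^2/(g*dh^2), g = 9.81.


As = 1194 * 9.5 * 4.0^2 / (9.81 * 19.1^2) = 50.7122 m^2


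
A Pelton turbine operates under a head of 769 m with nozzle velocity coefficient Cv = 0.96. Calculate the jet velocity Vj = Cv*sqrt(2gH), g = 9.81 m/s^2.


Vj = 0.96 * sqrt(2*9.81*769) = 117.9190 m/s


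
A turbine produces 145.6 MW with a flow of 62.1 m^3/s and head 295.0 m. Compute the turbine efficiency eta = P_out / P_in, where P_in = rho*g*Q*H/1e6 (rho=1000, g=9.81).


P_in = 1000 * 9.81 * 62.1 * 295.0 / 1e6 = 179.7143 MW
eta = 145.6 / 179.7143 = 0.8102


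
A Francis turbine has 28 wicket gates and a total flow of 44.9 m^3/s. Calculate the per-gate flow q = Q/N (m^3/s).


q = 44.9 / 28 = 1.6036 m^3/s


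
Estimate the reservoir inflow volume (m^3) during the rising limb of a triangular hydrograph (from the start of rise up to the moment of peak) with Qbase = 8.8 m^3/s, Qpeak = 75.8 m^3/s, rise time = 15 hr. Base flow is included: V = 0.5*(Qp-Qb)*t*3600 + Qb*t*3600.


V = 0.5*(75.8 - 8.8)*15*3600 + 8.8*15*3600 = 2.2842e+06 m^3


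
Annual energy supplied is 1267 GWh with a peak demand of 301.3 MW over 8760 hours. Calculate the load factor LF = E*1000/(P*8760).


LF = 1267 * 1000 / (301.3 * 8760) = 0.4800


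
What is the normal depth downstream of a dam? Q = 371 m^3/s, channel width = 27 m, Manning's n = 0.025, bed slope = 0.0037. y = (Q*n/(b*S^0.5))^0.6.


y = (371 * 0.025 / (27 * 0.0037^0.5))^0.6 = 2.8256 m


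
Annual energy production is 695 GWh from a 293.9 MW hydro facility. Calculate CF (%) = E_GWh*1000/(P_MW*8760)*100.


CF = 695 * 1000 / (293.9 * 8760) * 100 = 26.9949 %


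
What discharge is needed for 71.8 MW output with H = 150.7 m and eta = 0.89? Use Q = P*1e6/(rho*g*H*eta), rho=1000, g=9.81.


Q = 71.8 * 1e6 / (1000 * 9.81 * 150.7 * 0.89) = 54.5698 m^3/s


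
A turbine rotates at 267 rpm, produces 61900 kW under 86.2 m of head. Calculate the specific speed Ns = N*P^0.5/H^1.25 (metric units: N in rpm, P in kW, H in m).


Ns = 267 * 61900^0.5 / 86.2^1.25 = 252.9138


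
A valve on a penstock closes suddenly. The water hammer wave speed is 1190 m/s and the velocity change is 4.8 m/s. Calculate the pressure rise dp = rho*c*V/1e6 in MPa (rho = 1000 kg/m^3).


dp = 1000 * 1190 * 4.8 / 1e6 = 5.7120 MPa


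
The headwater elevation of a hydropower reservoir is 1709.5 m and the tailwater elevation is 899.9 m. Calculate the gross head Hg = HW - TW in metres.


Hg = 1709.5 - 899.9 = 809.6000 m


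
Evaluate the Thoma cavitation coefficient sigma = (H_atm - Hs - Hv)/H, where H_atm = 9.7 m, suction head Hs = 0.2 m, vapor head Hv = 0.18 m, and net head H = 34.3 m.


sigma = (9.7 - 0.2 - 0.18) / 34.3 = 0.2717


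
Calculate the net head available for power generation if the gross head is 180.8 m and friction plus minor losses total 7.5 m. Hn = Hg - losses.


Hn = 180.8 - 7.5 = 173.3000 m


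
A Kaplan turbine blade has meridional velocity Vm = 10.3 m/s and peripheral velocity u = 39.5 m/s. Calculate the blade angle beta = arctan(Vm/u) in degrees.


beta = arctan(10.3 / 39.5) = 14.6150 degrees


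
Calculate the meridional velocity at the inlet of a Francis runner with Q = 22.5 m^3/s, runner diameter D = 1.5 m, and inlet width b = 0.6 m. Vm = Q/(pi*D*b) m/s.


Vm = 22.5 / (pi * 1.5 * 0.6) = 7.9577 m/s


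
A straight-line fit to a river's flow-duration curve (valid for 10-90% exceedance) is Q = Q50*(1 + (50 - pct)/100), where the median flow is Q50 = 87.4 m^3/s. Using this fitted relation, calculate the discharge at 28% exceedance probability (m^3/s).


Q = 87.4 * (1 + (50 - 28)/100) = 106.6280 m^3/s


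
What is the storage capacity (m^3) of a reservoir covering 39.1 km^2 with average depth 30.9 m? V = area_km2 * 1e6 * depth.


V = 39.1 * 1e6 * 30.9 = 1.2082e+09 m^3


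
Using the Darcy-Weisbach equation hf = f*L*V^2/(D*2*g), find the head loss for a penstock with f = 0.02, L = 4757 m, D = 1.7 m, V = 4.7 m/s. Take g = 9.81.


hf = 0.02 * 4757 * 4.7^2 / (1.7 * 2 * 9.81) = 63.0102 m


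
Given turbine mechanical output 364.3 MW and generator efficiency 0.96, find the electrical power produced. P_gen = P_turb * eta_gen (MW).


P_gen = 364.3 * 0.96 = 349.7280 MW


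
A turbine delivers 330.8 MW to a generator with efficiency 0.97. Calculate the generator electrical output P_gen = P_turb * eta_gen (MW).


P_gen = 330.8 * 0.97 = 320.8760 MW


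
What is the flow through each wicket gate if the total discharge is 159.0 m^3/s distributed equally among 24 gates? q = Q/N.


q = 159.0 / 24 = 6.6250 m^3/s


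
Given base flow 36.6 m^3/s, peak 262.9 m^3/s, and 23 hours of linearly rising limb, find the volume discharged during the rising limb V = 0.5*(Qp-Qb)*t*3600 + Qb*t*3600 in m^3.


V = 0.5*(262.9 - 36.6)*23*3600 + 36.6*23*3600 = 1.2399e+07 m^3


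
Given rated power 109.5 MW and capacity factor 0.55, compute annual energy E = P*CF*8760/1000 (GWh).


E = 109.5 * 0.55 * 8760 / 1000 = 527.5710 GWh


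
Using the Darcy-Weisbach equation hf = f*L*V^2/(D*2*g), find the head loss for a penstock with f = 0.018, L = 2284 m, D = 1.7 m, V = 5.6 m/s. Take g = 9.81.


hf = 0.018 * 2284 * 5.6^2 / (1.7 * 2 * 9.81) = 38.6542 m


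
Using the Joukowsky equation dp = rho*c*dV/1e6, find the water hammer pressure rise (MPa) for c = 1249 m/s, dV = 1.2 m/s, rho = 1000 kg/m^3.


dp = 1000 * 1249 * 1.2 / 1e6 = 1.4988 MPa


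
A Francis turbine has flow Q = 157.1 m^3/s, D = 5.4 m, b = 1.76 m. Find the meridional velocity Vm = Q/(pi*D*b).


Vm = 157.1 / (pi * 5.4 * 1.76) = 5.2616 m/s


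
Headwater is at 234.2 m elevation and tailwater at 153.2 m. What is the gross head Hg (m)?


Hg = 234.2 - 153.2 = 81.0000 m


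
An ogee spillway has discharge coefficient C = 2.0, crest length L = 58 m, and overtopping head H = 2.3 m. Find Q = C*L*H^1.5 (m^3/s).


Q = 2.0 * 58 * 2.3^1.5 = 404.6222 m^3/s


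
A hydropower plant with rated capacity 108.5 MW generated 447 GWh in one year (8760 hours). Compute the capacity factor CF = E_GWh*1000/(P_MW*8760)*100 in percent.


CF = 447 * 1000 / (108.5 * 8760) * 100 = 47.0299 %


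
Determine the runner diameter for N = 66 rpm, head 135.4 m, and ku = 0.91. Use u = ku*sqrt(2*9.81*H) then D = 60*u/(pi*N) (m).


u = 0.91 * sqrt(2*9.81*135.4) = 46.9030 m/s
D = 60 * 46.9030 / (pi * 66) = 13.5724 m


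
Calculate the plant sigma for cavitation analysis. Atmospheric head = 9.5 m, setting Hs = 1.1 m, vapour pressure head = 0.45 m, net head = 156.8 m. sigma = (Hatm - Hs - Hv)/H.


sigma = (9.5 - 1.1 - 0.45) / 156.8 = 0.0507


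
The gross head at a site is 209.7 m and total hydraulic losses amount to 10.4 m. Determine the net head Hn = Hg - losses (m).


Hn = 209.7 - 10.4 = 199.3000 m


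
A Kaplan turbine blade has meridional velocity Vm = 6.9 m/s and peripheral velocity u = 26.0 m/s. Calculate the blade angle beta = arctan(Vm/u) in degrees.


beta = arctan(6.9 / 26.0) = 14.8628 degrees


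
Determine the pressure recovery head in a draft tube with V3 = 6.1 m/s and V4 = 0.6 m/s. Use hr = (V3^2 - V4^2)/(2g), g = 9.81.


hr = (6.1^2 - 0.6^2) / (2*9.81) = 1.8782 m


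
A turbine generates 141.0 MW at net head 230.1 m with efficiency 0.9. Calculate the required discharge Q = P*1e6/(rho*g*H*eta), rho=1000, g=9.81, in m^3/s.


Q = 141.0 * 1e6 / (1000 * 9.81 * 230.1 * 0.9) = 69.4050 m^3/s


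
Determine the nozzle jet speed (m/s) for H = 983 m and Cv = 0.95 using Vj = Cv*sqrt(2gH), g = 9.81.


Vj = 0.95 * sqrt(2*9.81*983) = 131.9319 m/s


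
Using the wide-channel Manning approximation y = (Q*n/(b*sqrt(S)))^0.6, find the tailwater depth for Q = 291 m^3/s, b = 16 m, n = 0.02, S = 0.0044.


y = (291 * 0.02 / (16 * 0.0044^0.5))^0.6 = 2.7762 m


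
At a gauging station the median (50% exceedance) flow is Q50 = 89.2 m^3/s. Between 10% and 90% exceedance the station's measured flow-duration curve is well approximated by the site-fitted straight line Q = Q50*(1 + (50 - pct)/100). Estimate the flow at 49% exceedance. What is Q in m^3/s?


Q = 89.2 * (1 + (50 - 49)/100) = 90.0920 m^3/s


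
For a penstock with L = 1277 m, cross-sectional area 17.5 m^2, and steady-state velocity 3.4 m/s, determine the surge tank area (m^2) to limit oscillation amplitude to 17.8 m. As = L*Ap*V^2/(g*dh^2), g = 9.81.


As = 1277 * 17.5 * 3.4^2 / (9.81 * 17.8^2) = 83.1147 m^2


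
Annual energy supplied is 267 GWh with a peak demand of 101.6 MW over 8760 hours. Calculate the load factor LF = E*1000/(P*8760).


LF = 267 * 1000 / (101.6 * 8760) = 0.3000


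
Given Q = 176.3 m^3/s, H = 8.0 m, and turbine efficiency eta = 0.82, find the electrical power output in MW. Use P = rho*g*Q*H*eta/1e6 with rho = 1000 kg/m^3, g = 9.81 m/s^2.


P = 1000 * 9.81 * 176.3 * 8.0 * 0.82 / 1e6 = 11.3455 MW


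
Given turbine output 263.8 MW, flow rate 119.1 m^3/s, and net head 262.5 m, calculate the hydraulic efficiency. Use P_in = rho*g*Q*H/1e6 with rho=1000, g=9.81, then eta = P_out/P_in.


P_in = 1000 * 9.81 * 119.1 * 262.5 / 1e6 = 306.6974 MW
eta = 263.8 / 306.6974 = 0.8601


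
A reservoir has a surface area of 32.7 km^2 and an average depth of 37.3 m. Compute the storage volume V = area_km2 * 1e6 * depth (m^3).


V = 32.7 * 1e6 * 37.3 = 1.2197e+09 m^3


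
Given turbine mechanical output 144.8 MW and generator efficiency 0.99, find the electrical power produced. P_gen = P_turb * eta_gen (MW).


P_gen = 144.8 * 0.99 = 143.3520 MW


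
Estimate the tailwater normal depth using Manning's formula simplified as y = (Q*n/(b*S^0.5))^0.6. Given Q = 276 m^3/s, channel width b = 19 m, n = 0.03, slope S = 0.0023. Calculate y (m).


y = (276 * 0.03 / (19 * 0.0023^0.5))^0.6 = 3.7588 m


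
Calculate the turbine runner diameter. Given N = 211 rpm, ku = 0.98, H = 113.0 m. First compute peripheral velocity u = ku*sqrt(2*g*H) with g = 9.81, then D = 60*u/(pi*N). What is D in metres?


u = 0.98 * sqrt(2*9.81*113.0) = 46.1440 m/s
D = 60 * 46.1440 / (pi * 211) = 4.1767 m


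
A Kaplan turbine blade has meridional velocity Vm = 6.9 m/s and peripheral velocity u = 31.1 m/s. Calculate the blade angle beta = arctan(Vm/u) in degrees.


beta = arctan(6.9 / 31.1) = 12.5093 degrees


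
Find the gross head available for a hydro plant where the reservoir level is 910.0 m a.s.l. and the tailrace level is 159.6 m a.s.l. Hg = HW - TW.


Hg = 910.0 - 159.6 = 750.4000 m


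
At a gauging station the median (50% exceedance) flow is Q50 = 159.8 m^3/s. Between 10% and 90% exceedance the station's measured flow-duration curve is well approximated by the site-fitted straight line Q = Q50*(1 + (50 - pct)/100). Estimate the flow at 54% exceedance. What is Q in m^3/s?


Q = 159.8 * (1 + (50 - 54)/100) = 153.4080 m^3/s


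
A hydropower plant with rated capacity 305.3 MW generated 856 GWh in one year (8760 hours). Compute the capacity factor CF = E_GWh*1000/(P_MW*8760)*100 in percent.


CF = 856 * 1000 / (305.3 * 8760) * 100 = 32.0068 %


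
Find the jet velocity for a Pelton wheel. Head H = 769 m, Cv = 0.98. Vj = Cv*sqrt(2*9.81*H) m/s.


Vj = 0.98 * sqrt(2*9.81*769) = 120.3757 m/s


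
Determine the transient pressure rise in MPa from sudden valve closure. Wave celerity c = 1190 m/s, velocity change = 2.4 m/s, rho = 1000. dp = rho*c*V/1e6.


dp = 1000 * 1190 * 2.4 / 1e6 = 2.8560 MPa


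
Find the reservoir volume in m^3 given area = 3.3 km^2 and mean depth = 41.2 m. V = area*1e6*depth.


V = 3.3 * 1e6 * 41.2 = 1.3596e+08 m^3


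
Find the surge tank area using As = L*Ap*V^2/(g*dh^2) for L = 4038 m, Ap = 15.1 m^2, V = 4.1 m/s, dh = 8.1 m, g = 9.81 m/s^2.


As = 4038 * 15.1 * 4.1^2 / (9.81 * 8.1^2) = 1592.4725 m^2


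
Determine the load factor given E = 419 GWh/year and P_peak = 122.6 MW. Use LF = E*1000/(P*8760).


LF = 419 * 1000 / (122.6 * 8760) = 0.3901


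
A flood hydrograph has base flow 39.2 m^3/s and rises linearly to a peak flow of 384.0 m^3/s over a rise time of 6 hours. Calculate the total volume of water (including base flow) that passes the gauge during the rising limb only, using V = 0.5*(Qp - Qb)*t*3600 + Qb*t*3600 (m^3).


V = 0.5*(384.0 - 39.2)*6*3600 + 39.2*6*3600 = 4.5706e+06 m^3


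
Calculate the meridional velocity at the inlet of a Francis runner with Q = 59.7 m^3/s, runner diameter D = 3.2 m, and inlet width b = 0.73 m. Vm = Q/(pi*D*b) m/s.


Vm = 59.7 / (pi * 3.2 * 0.73) = 8.1349 m/s


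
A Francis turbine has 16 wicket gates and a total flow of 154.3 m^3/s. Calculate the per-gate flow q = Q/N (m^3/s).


q = 154.3 / 16 = 9.6438 m^3/s


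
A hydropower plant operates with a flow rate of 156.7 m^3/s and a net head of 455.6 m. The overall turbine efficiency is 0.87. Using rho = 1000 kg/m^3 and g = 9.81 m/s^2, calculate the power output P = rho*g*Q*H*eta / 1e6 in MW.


P = 1000 * 9.81 * 156.7 * 455.6 * 0.87 / 1e6 = 609.3137 MW


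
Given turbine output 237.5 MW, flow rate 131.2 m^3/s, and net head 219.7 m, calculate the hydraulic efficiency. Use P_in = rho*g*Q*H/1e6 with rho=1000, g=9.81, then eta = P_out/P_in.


P_in = 1000 * 9.81 * 131.2 * 219.7 / 1e6 = 282.7697 MW
eta = 237.5 / 282.7697 = 0.8399


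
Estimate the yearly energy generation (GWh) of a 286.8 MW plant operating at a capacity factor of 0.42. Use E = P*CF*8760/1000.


E = 286.8 * 0.42 * 8760 / 1000 = 1055.1946 GWh


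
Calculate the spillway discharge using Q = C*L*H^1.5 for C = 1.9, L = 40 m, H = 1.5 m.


Q = 1.9 * 40 * 1.5^1.5 = 139.6209 m^3/s


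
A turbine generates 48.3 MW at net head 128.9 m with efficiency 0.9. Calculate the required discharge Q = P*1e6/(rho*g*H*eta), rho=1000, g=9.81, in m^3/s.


Q = 48.3 * 1e6 / (1000 * 9.81 * 128.9 * 0.9) = 42.4407 m^3/s


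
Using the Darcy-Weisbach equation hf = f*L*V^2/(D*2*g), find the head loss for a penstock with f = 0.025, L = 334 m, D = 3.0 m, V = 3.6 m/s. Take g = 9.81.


hf = 0.025 * 334 * 3.6^2 / (3.0 * 2 * 9.81) = 1.8385 m


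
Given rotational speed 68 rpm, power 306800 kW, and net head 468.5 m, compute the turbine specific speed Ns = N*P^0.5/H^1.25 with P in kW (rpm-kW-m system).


Ns = 68 * 306800^0.5 / 468.5^1.25 = 17.2802


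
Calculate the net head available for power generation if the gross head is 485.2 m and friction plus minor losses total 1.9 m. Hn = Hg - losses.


Hn = 485.2 - 1.9 = 483.3000 m


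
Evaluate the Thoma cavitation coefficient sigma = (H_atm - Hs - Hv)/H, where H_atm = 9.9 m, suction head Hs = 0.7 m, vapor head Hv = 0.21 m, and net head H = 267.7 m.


sigma = (9.9 - 0.7 - 0.21) / 267.7 = 0.0336


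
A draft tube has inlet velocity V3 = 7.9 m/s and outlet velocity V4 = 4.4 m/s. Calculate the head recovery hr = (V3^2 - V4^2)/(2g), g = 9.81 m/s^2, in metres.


hr = (7.9^2 - 4.4^2) / (2*9.81) = 2.1942 m


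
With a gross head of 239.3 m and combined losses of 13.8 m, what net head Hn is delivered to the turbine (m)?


Hn = 239.3 - 13.8 = 225.5000 m


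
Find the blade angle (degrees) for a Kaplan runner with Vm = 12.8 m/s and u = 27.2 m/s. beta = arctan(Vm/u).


beta = arctan(12.8 / 27.2) = 25.2011 degrees


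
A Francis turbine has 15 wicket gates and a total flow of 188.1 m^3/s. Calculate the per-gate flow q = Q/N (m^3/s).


q = 188.1 / 15 = 12.5400 m^3/s


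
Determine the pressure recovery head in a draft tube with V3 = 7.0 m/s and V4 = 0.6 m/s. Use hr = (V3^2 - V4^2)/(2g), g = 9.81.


hr = (7.0^2 - 0.6^2) / (2*9.81) = 2.4791 m


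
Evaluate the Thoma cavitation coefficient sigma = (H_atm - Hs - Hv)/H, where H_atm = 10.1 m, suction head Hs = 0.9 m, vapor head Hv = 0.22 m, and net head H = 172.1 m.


sigma = (10.1 - 0.9 - 0.22) / 172.1 = 0.0522


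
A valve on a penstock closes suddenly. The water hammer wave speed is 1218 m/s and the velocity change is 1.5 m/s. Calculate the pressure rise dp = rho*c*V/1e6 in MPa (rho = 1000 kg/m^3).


dp = 1000 * 1218 * 1.5 / 1e6 = 1.8270 MPa


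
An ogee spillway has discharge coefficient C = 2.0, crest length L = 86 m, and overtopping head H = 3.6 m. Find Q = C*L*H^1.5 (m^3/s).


Q = 2.0 * 86 * 3.6^1.5 = 1174.8494 m^3/s


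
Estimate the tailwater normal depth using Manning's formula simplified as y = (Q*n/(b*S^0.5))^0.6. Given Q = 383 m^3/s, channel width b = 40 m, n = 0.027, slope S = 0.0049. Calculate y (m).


y = (383 * 0.027 / (40 * 0.0049^0.5))^0.6 = 2.1900 m


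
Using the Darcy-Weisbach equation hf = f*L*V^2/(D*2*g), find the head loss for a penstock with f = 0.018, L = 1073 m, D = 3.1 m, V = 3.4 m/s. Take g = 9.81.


hf = 0.018 * 1073 * 3.4^2 / (3.1 * 2 * 9.81) = 3.6709 m


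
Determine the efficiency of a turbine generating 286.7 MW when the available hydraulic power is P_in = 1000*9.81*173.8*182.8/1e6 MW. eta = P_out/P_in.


P_in = 1000 * 9.81 * 173.8 * 182.8 / 1e6 = 311.6700 MW
eta = 286.7 / 311.6700 = 0.9199


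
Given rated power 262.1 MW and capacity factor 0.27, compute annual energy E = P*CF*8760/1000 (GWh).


E = 262.1 * 0.27 * 8760 / 1000 = 619.9189 GWh


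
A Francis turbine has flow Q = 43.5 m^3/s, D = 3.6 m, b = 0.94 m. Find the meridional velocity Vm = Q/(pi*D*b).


Vm = 43.5 / (pi * 3.6 * 0.94) = 4.0917 m/s


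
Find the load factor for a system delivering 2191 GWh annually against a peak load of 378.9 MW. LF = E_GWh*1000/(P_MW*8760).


LF = 2191 * 1000 / (378.9 * 8760) = 0.6601


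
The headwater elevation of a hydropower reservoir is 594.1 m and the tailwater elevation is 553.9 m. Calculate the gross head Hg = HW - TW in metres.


Hg = 594.1 - 553.9 = 40.2000 m


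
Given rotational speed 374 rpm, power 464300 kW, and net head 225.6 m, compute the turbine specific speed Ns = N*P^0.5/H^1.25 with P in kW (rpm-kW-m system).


Ns = 374 * 464300^0.5 / 225.6^1.25 = 291.4722


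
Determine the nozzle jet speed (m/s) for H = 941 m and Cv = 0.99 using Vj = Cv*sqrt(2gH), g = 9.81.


Vj = 0.99 * sqrt(2*9.81*941) = 134.5177 m/s


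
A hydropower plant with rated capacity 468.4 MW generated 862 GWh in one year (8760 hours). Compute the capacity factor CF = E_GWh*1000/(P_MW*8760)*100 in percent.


CF = 862 * 1000 / (468.4 * 8760) * 100 = 21.0081 %


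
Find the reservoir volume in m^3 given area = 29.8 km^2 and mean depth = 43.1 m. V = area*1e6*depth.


V = 29.8 * 1e6 * 43.1 = 1.2844e+09 m^3


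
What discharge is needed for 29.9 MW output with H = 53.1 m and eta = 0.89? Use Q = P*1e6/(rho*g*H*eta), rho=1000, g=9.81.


Q = 29.9 * 1e6 / (1000 * 9.81 * 53.1 * 0.89) = 64.4938 m^3/s


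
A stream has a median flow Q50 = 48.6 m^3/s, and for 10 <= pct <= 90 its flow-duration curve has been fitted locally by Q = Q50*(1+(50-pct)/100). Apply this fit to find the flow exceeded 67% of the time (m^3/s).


Q = 48.6 * (1 + (50 - 67)/100) = 40.3380 m^3/s


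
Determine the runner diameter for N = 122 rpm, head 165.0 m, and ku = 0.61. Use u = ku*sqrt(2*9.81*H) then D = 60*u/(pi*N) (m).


u = 0.61 * sqrt(2*9.81*165.0) = 34.7073 m/s
D = 60 * 34.7073 / (pi * 122) = 5.4333 m


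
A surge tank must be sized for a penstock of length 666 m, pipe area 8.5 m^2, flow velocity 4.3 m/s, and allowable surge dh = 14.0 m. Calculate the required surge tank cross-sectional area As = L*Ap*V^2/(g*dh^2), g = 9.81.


As = 666 * 8.5 * 4.3^2 / (9.81 * 14.0^2) = 54.4384 m^2


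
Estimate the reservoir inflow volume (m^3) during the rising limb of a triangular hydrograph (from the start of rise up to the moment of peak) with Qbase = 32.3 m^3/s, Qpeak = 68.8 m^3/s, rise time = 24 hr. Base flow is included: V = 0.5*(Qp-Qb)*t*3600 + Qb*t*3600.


V = 0.5*(68.8 - 32.3)*24*3600 + 32.3*24*3600 = 4.3675e+06 m^3


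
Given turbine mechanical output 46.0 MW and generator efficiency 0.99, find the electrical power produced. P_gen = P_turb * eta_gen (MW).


P_gen = 46.0 * 0.99 = 45.5400 MW


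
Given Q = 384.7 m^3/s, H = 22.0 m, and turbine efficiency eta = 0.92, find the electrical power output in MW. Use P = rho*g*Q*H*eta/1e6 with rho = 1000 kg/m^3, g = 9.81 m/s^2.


P = 1000 * 9.81 * 384.7 * 22.0 * 0.92 / 1e6 = 76.3839 MW


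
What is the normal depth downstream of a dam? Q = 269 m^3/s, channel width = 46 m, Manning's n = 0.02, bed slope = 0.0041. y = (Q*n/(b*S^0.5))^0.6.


y = (269 * 0.02 / (46 * 0.0041^0.5))^0.6 = 1.4354 m


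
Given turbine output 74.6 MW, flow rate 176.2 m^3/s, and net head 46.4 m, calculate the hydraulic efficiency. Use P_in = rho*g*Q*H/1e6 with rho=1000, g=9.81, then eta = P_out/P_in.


P_in = 1000 * 9.81 * 176.2 * 46.4 / 1e6 = 80.2034 MW
eta = 74.6 / 80.2034 = 0.9301


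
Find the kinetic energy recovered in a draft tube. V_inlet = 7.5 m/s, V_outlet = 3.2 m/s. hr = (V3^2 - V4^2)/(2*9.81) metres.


hr = (7.5^2 - 3.2^2) / (2*9.81) = 2.3451 m


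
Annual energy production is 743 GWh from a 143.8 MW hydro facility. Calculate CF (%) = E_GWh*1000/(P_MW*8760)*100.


CF = 743 * 1000 / (143.8 * 8760) * 100 = 58.9829 %


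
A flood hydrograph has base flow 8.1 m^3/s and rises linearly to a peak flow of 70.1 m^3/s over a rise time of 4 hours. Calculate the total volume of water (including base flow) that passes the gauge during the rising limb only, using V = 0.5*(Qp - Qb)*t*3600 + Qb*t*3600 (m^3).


V = 0.5*(70.1 - 8.1)*4*3600 + 8.1*4*3600 = 563040.0000 m^3


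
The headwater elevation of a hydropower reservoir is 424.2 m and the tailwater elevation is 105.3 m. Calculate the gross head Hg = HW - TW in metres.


Hg = 424.2 - 105.3 = 318.9000 m


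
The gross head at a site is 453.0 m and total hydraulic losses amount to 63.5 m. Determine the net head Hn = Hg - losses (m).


Hn = 453.0 - 63.5 = 389.5000 m


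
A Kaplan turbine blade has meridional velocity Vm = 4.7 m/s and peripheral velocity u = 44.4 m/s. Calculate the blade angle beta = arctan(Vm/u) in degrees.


beta = arctan(4.7 / 44.4) = 6.0426 degrees


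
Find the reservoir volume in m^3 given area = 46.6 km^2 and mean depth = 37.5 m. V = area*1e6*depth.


V = 46.6 * 1e6 * 37.5 = 1.7475e+09 m^3


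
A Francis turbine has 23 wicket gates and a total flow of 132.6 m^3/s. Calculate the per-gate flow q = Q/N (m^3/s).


q = 132.6 / 23 = 5.7652 m^3/s


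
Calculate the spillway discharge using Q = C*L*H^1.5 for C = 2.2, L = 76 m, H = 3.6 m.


Q = 2.2 * 76 * 3.6^1.5 = 1142.0629 m^3/s


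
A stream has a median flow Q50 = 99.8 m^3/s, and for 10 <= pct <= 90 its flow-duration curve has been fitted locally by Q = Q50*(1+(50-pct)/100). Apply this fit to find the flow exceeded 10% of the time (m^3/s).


Q = 99.8 * (1 + (50 - 10)/100) = 139.7200 m^3/s


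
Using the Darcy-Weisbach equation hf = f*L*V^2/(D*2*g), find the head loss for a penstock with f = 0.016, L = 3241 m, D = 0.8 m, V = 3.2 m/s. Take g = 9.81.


hf = 0.016 * 3241 * 3.2^2 / (0.8 * 2 * 9.81) = 33.8306 m


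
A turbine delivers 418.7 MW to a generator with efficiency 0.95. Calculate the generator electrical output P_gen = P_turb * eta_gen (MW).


P_gen = 418.7 * 0.95 = 397.7650 MW


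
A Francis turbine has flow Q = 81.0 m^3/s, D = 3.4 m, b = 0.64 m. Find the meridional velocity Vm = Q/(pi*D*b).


Vm = 81.0 / (pi * 3.4 * 0.64) = 11.8489 m/s


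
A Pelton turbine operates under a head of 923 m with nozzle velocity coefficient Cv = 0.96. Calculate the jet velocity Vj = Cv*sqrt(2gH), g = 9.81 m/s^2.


Vj = 0.96 * sqrt(2*9.81*923) = 129.1878 m/s


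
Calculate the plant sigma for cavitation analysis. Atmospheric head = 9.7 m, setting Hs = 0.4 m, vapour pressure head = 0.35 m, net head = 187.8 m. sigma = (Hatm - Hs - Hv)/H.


sigma = (9.7 - 0.4 - 0.35) / 187.8 = 0.0477


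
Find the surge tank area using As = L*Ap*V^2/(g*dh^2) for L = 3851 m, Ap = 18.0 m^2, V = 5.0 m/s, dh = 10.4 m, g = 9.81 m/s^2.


As = 3851 * 18.0 * 5.0^2 / (9.81 * 10.4^2) = 1633.2413 m^2


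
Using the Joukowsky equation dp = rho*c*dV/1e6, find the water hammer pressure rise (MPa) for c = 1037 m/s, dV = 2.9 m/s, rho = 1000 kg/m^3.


dp = 1000 * 1037 * 2.9 / 1e6 = 3.0073 MPa


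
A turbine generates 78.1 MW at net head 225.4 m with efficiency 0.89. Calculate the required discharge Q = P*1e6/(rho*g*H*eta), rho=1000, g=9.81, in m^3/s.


Q = 78.1 * 1e6 / (1000 * 9.81 * 225.4 * 0.89) = 39.6861 m^3/s


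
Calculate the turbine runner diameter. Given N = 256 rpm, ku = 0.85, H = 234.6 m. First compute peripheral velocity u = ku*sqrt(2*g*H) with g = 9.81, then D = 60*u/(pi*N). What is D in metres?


u = 0.85 * sqrt(2*9.81*234.6) = 57.6677 m/s
D = 60 * 57.6677 / (pi * 256) = 4.3022 m


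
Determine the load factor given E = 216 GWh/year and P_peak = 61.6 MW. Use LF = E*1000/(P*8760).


LF = 216 * 1000 / (61.6 * 8760) = 0.4003


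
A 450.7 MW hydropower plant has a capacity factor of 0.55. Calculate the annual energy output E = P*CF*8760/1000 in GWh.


E = 450.7 * 0.55 * 8760 / 1000 = 2171.4726 GWh


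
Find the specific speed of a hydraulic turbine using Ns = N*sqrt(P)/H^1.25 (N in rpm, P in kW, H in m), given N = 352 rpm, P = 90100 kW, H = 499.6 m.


Ns = 352 * 90100^0.5 / 499.6^1.25 = 44.7329


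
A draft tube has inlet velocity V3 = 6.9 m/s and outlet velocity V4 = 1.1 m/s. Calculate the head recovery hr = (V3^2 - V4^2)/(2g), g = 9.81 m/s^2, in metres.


hr = (6.9^2 - 1.1^2) / (2*9.81) = 2.3649 m


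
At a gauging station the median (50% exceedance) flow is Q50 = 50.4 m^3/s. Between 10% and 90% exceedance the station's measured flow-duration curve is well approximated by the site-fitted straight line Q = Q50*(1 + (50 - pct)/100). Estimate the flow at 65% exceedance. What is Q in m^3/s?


Q = 50.4 * (1 + (50 - 65)/100) = 42.8400 m^3/s


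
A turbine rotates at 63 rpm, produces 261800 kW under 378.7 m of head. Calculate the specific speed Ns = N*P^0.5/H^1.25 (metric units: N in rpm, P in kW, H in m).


Ns = 63 * 261800^0.5 / 378.7^1.25 = 19.2955


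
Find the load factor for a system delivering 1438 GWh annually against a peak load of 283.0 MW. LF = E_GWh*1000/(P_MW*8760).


LF = 1438 * 1000 / (283.0 * 8760) = 0.5801


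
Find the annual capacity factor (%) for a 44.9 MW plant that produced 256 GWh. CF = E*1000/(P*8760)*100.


CF = 256 * 1000 / (44.9 * 8760) * 100 = 65.0863 %


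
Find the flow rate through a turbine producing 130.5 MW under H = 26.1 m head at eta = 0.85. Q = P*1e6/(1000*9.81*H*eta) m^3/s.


Q = 130.5 * 1e6 / (1000 * 9.81 * 26.1 * 0.85) = 599.6282 m^3/s


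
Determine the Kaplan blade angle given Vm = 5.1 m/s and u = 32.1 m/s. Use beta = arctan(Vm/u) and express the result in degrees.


beta = arctan(5.1 / 32.1) = 9.0276 degrees


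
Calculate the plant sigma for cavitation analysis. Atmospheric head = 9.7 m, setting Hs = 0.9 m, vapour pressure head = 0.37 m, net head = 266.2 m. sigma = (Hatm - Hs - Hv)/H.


sigma = (9.7 - 0.9 - 0.37) / 266.2 = 0.0317


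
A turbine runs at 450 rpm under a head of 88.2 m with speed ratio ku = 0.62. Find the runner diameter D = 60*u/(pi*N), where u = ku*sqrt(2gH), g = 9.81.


u = 0.62 * sqrt(2*9.81*88.2) = 25.7914 m/s
D = 60 * 25.7914 / (pi * 450) = 1.0946 m


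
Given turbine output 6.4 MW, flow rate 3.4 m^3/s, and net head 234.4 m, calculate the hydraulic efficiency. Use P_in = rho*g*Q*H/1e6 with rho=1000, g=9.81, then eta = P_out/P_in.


P_in = 1000 * 9.81 * 3.4 * 234.4 / 1e6 = 7.8182 MW
eta = 6.4 / 7.8182 = 0.8186


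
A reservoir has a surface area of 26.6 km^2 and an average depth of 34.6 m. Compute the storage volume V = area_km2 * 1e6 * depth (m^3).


V = 26.6 * 1e6 * 34.6 = 9.2036e+08 m^3


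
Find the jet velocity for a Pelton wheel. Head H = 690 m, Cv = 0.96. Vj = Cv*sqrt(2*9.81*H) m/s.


Vj = 0.96 * sqrt(2*9.81*690) = 111.6980 m/s


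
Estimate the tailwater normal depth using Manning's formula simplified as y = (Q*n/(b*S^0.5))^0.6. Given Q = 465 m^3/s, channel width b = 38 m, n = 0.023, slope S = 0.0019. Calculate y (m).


y = (465 * 0.023 / (38 * 0.0019^0.5))^0.6 = 3.0620 m


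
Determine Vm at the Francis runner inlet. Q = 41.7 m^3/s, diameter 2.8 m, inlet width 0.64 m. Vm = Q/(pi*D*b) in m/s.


Vm = 41.7 / (pi * 2.8 * 0.64) = 7.4071 m/s


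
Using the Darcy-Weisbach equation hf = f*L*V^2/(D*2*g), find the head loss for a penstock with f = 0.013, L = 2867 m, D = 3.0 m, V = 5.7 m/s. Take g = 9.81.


hf = 0.013 * 2867 * 5.7^2 / (3.0 * 2 * 9.81) = 20.5731 m


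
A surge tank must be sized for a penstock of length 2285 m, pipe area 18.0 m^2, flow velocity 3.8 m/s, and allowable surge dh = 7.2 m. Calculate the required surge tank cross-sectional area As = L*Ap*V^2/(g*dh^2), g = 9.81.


As = 2285 * 18.0 * 3.8^2 / (9.81 * 7.2^2) = 1167.8630 m^2


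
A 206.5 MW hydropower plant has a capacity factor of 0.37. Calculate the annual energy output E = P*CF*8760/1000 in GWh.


E = 206.5 * 0.37 * 8760 / 1000 = 669.3078 GWh


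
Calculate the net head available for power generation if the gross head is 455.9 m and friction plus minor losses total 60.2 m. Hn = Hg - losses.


Hn = 455.9 - 60.2 = 395.7000 m
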